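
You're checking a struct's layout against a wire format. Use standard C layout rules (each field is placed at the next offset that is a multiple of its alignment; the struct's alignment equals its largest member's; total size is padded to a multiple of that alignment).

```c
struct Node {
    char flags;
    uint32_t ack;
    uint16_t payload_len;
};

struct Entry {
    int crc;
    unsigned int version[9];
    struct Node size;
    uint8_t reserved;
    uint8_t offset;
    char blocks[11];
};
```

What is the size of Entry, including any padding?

Node: @0: flags [1B, align 1] → 1; +3 pad (align 4); @4: ack [4B, align 4] → 8; @8: payload_len [2B, align 2] → 10; +2 tail pad (align 4); size 12, align 4
@0: crc [4B, align 4] → 4
@4: version [36B, align 4] → 40
@40: size [12B, align 4] → 52
@52: reserved [1B, align 1] → 53
@53: offset [1B, align 1] → 54
@54: blocks [11B, align 1] → 65
+3 tail pad (align 4)
size 68, align 4

68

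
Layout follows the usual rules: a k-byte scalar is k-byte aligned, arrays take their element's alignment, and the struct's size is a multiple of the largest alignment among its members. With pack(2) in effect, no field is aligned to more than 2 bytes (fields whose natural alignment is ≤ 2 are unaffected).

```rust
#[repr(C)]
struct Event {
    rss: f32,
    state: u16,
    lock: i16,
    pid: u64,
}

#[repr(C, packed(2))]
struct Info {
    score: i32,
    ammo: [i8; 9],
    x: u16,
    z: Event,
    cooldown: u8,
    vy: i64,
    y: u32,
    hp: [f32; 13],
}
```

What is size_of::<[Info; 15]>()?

1470

Event: @0: rss [4B, align 4] → 4; @4: state [2B, align 2] → 6; @6: lock [2B, align 2] → 8; @8: pid [8B, align 8] → 16; size 16, align 8
@0: score [4B, align 2] → 4
@4: ammo [9B, align 1] → 13
+1 pad (align 2)
@14: x [2B, align 2] → 16
@16: z [16B, align 2] → 32
@32: cooldown [1B, align 1] → 33
+1 pad (align 2)
@34: vy [8B, align 2] → 42
@42: y [4B, align 2] → 46
@46: hp [52B, align 2] → 98
size 98, align 2
array of 15: 15 × 98 = 1470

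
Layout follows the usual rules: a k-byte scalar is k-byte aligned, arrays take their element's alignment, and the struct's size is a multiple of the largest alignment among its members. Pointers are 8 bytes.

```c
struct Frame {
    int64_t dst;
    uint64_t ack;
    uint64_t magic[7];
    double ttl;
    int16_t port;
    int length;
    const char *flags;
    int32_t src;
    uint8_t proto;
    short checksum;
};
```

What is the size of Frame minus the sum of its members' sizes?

3

0..8  dst  (8B, 8-aligned)
8..16  ack  (8B, 8-aligned)
16..72  magic  (56B, 8-aligned)
72..80  ttl  (8B, 8-aligned)
80..82  port  (2B, 2-aligned)
82..84  -- padding (2B)
84..88  length  (4B, 4-aligned)
88..96  flags  (8B, 8-aligned)
96..100  src  (4B, 4-aligned)
100..101  proto  (1B, 1-aligned)
101..102  -- padding (1B)
102..104  checksum  (2B, 2-aligned)
sizeof = 104, alignof = 8
data bytes 101, size 104 → padding 3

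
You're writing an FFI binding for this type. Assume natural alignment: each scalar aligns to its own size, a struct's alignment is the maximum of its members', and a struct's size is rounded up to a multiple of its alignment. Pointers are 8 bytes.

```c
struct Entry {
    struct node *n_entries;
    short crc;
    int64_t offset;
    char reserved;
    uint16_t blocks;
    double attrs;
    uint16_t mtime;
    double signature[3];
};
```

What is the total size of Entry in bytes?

0..8  n_entries  (8B, 8-aligned)
8..10  crc  (2B, 2-aligned)
10..16  -- padding (6B)
16..24  offset  (8B, 8-aligned)
24..25  reserved  (1B, 1-aligned)
25..26  -- padding (1B)
26..28  blocks  (2B, 2-aligned)
28..32  -- padding (4B)
32..40  attrs  (8B, 8-aligned)
40..42  mtime  (2B, 2-aligned)
42..48  -- padding (6B)
48..72  signature  (24B, 8-aligned)
sizeof = 72, alignof = 8

72 bytes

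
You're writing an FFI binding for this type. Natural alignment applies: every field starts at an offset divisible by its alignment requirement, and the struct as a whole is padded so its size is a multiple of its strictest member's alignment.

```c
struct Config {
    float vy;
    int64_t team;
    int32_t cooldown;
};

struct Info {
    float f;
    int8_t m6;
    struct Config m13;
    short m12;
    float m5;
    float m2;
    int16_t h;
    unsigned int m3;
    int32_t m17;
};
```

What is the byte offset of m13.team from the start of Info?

Config: vy at 0 (size 4, align 4) → ends 4; pad 4 to align 8 for team; team at 8 (size 8, align 8) → ends 16; cooldown at 16 (size 4, align 4) → ends 20; tail pad 4 to reach multiple of 8; total 24 bytes, alignment 8
f at 0 (size 4, align 4) → ends 4
m6 at 4 (size 1, align 1) → ends 5
pad 3 to align 8 for m13
m13 at 8 (size 24, align 8) → ends 32
within Config: team at 8
8 + 8 = 16

16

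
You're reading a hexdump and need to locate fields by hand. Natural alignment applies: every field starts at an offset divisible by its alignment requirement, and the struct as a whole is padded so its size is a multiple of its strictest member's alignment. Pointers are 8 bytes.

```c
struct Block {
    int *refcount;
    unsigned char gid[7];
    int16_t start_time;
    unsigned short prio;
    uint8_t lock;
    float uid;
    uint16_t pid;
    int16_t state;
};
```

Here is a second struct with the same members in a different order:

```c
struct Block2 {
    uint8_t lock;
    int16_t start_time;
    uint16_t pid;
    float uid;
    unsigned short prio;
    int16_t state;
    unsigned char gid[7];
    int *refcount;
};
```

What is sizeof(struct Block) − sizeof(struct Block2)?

@0: refcount [8B, align 8] → 8
@8: gid [7B, align 1] → 15
+1 pad (align 2)
@16: start_time [2B, align 2] → 18
@18: prio [2B, align 2] → 20
@20: lock [1B, align 1] → 21
+3 pad (align 4)
@24: uid [4B, align 4] → 28
@28: pid [2B, align 2] → 30
@30: state [2B, align 2] → 32
size 32, align 8
— Block2 —
@0: lock [1B, align 1] → 1
+1 pad (align 2)
@2: start_time [2B, align 2] → 4
@4: pid [2B, align 2] → 6
+2 pad (align 4)
@8: uid [4B, align 4] → 12
@12: prio [2B, align 2] → 14
@14: state [2B, align 2] → 16
@16: gid [7B, align 1] → 23
+1 pad (align 8)
@24: refcount [8B, align 8] → 32
size 32, align 8
32 − 32 = 0

0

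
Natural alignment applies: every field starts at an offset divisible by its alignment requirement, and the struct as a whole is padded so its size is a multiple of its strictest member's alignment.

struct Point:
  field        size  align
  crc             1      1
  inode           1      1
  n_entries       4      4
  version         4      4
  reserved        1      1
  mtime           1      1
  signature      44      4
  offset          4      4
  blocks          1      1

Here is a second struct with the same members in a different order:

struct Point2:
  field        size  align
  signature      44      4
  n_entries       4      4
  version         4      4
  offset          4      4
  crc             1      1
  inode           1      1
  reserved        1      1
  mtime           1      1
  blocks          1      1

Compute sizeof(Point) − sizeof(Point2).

4

crc at 0 (size 1, align 1) → ends 1
inode at 1 (size 1, align 1) → ends 2
pad 2 to align 4 for n_entries
n_entries at 4 (size 4, align 4) → ends 8
version at 8 (size 4, align 4) → ends 12
reserved at 12 (size 1, align 1) → ends 13
mtime at 13 (size 1, align 1) → ends 14
pad 2 to align 4 for signature
signature at 16 (size 44, align 4) → ends 60
offset at 60 (size 4, align 4) → ends 64
blocks at 64 (size 1, align 1) → ends 65
tail pad 3 to reach multiple of 4
total 68 bytes, alignment 4
— Point2 —
signature at 0 (size 44, align 4) → ends 44
n_entries at 44 (size 4, align 4) → ends 48
version at 48 (size 4, align 4) → ends 52
offset at 52 (size 4, align 4) → ends 56
crc at 56 (size 1, align 1) → ends 57
inode at 57 (size 1, align 1) → ends 58
reserved at 58 (size 1, align 1) → ends 59
mtime at 59 (size 1, align 1) → ends 60
blocks at 60 (size 1, align 1) → ends 61
tail pad 3 to reach multiple of 4
total 64 bytes, alignment 4
68 − 64 = 4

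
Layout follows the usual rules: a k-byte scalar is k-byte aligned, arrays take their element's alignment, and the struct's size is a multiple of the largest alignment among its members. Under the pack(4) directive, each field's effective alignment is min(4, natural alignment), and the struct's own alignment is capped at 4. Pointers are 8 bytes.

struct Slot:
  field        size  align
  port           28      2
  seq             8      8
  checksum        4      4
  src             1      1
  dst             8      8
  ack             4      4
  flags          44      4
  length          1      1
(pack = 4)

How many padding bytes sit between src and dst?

3

@0: port [28B, align 2] → 28
@28: seq [8B, align 4] → 36
@36: checksum [4B, align 4] → 40
@40: src [1B, align 1] → 41
+3 pad (align 4)
@44: dst [8B, align 4] → 52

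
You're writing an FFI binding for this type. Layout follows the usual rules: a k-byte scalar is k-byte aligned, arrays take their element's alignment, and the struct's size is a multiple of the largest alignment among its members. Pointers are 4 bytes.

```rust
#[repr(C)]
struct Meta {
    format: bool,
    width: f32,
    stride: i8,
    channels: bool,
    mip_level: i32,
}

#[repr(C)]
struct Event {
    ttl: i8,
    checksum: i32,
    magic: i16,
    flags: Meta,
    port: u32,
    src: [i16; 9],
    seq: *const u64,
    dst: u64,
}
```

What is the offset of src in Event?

32

Meta: format at 0 (size 1, align 1) → ends 1; pad 3 to align 4 for width; width at 4 (size 4, align 4) → ends 8; stride at 8 (size 1, align 1) → ends 9; channels at 9 (size 1, align 1) → ends 10; pad 2 to align 4 for mip_level; mip_level at 12 (size 4, align 4) → ends 16; total 16 bytes, alignment 4
ttl at 0 (size 1, align 1) → ends 1
pad 3 to align 4 for checksum
checksum at 4 (size 4, align 4) → ends 8
magic at 8 (size 2, align 2) → ends 10
pad 2 to align 4 for flags
flags at 12 (size 16, align 4) → ends 28
port at 28 (size 4, align 4) → ends 32
src at 32 (size 18, align 2) → ends 50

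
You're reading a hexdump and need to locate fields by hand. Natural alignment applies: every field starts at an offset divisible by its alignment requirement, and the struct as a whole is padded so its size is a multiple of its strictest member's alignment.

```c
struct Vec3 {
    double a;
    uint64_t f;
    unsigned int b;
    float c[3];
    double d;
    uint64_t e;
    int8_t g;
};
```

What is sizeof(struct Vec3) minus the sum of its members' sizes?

7

@0: a [8B, align 8] → 8
@8: f [8B, align 8] → 16
@16: b [4B, align 4] → 20
@20: c [12B, align 4] → 32
@32: d [8B, align 8] → 40
@40: e [8B, align 8] → 48
@48: g [1B, align 1] → 49
+7 tail pad (align 8)
size 56, align 8
data bytes 49, size 56 → padding 7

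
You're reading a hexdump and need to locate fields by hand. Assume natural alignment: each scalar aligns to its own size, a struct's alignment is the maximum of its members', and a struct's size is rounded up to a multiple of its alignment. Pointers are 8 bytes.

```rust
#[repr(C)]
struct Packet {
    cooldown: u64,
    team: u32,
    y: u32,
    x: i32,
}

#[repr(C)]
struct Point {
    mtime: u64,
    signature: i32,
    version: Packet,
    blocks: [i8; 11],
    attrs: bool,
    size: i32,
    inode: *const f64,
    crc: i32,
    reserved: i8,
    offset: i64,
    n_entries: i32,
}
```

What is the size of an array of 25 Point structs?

Packet: 0..8  cooldown  (8B, 8-aligned); 8..12  team  (4B, 4-aligned); 12..16  y  (4B, 4-aligned); 16..20  x  (4B, 4-aligned); 20..24  -- tail padding (4B); sizeof = 24, alignof = 8
0..8  mtime  (8B, 8-aligned)
8..12  signature  (4B, 4-aligned)
12..16  -- padding (4B)
16..40  version  (24B, 8-aligned)
40..51  blocks  (11B, 1-aligned)
51..52  attrs  (1B, 1-aligned)
52..56  size  (4B, 4-aligned)
56..64  inode  (8B, 8-aligned)
64..68  crc  (4B, 4-aligned)
68..69  reserved  (1B, 1-aligned)
69..72  -- padding (3B)
72..80  offset  (8B, 8-aligned)
80..84  n_entries  (4B, 4-aligned)
84..88  -- tail padding (4B)
sizeof = 88, alignof = 8
array of 25: 25 × 88 = 2200

2200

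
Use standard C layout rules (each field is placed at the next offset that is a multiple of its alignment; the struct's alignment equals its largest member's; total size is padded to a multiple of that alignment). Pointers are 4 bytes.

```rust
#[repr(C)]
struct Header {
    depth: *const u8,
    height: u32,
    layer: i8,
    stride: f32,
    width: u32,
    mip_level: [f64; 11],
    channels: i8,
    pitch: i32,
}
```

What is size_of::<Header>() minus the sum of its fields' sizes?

10

depth at 0 (size 4, align 4) → ends 4
height at 4 (size 4, align 4) → ends 8
layer at 8 (size 1, align 1) → ends 9
pad 3 to align 4 for stride
stride at 12 (size 4, align 4) → ends 16
width at 16 (size 4, align 4) → ends 20
pad 4 to align 8 for mip_level
mip_level at 24 (size 88, align 8) → ends 112
channels at 112 (size 1, align 1) → ends 113
pad 3 to align 4 for pitch
pitch at 116 (size 4, align 4) → ends 120
total 120 bytes, alignment 8
data bytes 110, size 120 → padding 10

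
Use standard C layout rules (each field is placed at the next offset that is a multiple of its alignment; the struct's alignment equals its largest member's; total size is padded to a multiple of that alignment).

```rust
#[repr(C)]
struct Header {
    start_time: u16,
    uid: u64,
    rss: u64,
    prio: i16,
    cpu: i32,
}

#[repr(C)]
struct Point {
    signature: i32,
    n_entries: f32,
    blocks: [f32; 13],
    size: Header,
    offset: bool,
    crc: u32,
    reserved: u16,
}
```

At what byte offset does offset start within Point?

96

Header: 0..2  start_time  (2B, 2-aligned); 2..8  -- padding (6B); 8..16  uid  (8B, 8-aligned); 16..24  rss  (8B, 8-aligned); 24..26  prio  (2B, 2-aligned); 26..28  -- padding (2B); 28..32  cpu  (4B, 4-aligned); sizeof = 32, alignof = 8
0..4  signature  (4B, 4-aligned)
4..8  n_entries  (4B, 4-aligned)
8..60  blocks  (52B, 4-aligned)
60..64  -- padding (4B)
64..96  size  (32B, 8-aligned)
96..97  offset  (1B, 1-aligned)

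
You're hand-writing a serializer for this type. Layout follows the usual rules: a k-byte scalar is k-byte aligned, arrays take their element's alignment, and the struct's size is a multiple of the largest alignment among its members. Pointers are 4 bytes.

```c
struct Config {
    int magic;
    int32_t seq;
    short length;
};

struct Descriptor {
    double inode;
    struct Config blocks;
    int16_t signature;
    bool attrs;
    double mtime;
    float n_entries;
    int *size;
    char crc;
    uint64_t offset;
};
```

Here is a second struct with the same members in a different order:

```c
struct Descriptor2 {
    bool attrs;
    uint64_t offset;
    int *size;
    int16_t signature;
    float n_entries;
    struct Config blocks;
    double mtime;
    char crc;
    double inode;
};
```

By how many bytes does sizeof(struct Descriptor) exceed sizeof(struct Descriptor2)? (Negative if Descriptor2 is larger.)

Config: 0..4  magic  (4B, 4-aligned); 4..8  seq  (4B, 4-aligned); 8..10  length  (2B, 2-aligned); 10..12  -- tail padding (2B); sizeof = 12, alignof = 4
0..8  inode  (8B, 8-aligned)
8..20  blocks  (12B, 4-aligned)
20..22  signature  (2B, 2-aligned)
22..23  attrs  (1B, 1-aligned)
23..24  -- padding (1B)
24..32  mtime  (8B, 8-aligned)
32..36  n_entries  (4B, 4-aligned)
36..40  size  (4B, 4-aligned)
40..41  crc  (1B, 1-aligned)
41..48  -- padding (7B)
48..56  offset  (8B, 8-aligned)
sizeof = 56, alignof = 8
— Descriptor2 —
0..1  attrs  (1B, 1-aligned)
1..8  -- padding (7B)
8..16  offset  (8B, 8-aligned)
16..20  size  (4B, 4-aligned)
20..22  signature  (2B, 2-aligned)
22..24  -- padding (2B)
24..28  n_entries  (4B, 4-aligned)
28..40  blocks  (12B, 4-aligned)
40..48  mtime  (8B, 8-aligned)
48..49  crc  (1B, 1-aligned)
49..56  -- padding (7B)
56..64  inode  (8B, 8-aligned)
sizeof = 64, alignof = 8
56 − 64 = -8

-8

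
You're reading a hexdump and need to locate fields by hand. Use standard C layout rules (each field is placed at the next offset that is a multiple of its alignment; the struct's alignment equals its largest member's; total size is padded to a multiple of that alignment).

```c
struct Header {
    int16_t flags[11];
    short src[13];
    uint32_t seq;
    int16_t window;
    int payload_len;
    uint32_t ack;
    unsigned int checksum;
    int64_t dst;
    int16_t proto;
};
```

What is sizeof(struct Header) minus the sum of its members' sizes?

12

flags at 0 (size 22, align 2) → ends 22
src at 22 (size 26, align 2) → ends 48
seq at 48 (size 4, align 4) → ends 52
window at 52 (size 2, align 2) → ends 54
pad 2 to align 4 for payload_len
payload_len at 56 (size 4, align 4) → ends 60
ack at 60 (size 4, align 4) → ends 64
checksum at 64 (size 4, align 4) → ends 68
pad 4 to align 8 for dst
dst at 72 (size 8, align 8) → ends 80
proto at 80 (size 2, align 2) → ends 82
tail pad 6 to reach multiple of 8
total 88 bytes, alignment 8
data bytes 76, size 88 → padding 12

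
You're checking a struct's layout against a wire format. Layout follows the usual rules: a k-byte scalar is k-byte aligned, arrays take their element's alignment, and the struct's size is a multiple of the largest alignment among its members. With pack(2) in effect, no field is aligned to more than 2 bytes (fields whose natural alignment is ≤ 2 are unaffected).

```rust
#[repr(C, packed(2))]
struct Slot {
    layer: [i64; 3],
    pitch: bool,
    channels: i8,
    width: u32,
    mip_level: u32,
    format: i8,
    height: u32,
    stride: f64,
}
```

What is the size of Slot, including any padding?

@0: layer [24B, align 2] → 24
@24: pitch [1B, align 1] → 25
@25: channels [1B, align 1] → 26
@26: width [4B, align 2] → 30
@30: mip_level [4B, align 2] → 34
@34: format [1B, align 1] → 35
+1 pad (align 2)
@36: height [4B, align 2] → 40
@40: stride [8B, align 2] → 48
size 48, align 2

48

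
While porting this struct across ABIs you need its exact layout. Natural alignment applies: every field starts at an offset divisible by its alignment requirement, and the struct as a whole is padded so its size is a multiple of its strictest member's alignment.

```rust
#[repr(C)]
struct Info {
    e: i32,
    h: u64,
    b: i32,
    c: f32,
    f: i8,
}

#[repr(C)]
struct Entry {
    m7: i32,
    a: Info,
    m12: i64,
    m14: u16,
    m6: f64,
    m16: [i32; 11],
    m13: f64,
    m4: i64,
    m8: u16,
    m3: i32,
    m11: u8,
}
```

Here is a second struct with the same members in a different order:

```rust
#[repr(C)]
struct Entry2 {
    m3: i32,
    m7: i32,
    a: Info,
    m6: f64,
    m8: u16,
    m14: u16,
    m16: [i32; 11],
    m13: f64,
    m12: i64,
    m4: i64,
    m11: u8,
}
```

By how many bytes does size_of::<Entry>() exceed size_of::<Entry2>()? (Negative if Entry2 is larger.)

Info: @0: e [4B, align 4] → 4; +4 pad (align 8); @8: h [8B, align 8] → 16; @16: b [4B, align 4] → 20; @20: c [4B, align 4] → 24; @24: f [1B, align 1] → 25; +7 tail pad (align 8); size 32, align 8
@0: m7 [4B, align 4] → 4
+4 pad (align 8)
@8: a [32B, align 8] → 40
@40: m12 [8B, align 8] → 48
@48: m14 [2B, align 2] → 50
+6 pad (align 8)
@56: m6 [8B, align 8] → 64
@64: m16 [44B, align 4] → 108
+4 pad (align 8)
@112: m13 [8B, align 8] → 120
@120: m4 [8B, align 8] → 128
@128: m8 [2B, align 2] → 130
+2 pad (align 4)
@132: m3 [4B, align 4] → 136
@136: m11 [1B, align 1] → 137
+7 tail pad (align 8)
size 144, align 8
— Entry2 —
@0: m3 [4B, align 4] → 4
@4: m7 [4B, align 4] → 8
@8: a [32B, align 8] → 40
@40: m6 [8B, align 8] → 48
@48: m8 [2B, align 2] → 50
@50: m14 [2B, align 2] → 52
@52: m16 [44B, align 4] → 96
@96: m13 [8B, align 8] → 104
@104: m12 [8B, align 8] → 112
@112: m4 [8B, align 8] → 120
@120: m11 [1B, align 1] → 121
+7 tail pad (align 8)
size 128, align 8
144 − 128 = 16

16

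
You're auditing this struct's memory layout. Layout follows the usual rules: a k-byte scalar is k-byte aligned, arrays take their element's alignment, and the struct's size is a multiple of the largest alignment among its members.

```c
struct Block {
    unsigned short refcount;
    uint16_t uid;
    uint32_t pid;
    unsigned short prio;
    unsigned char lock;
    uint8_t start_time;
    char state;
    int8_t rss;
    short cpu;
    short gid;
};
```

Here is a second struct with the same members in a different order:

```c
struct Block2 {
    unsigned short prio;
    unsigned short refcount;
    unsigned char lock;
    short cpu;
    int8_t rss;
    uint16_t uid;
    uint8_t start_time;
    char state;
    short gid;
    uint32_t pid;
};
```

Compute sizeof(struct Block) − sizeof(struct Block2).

0

0..2  refcount  (2B, 2-aligned)
2..4  uid  (2B, 2-aligned)
4..8  pid  (4B, 4-aligned)
8..10  prio  (2B, 2-aligned)
10..11  lock  (1B, 1-aligned)
11..12  start_time  (1B, 1-aligned)
12..13  state  (1B, 1-aligned)
13..14  rss  (1B, 1-aligned)
14..16  cpu  (2B, 2-aligned)
16..18  gid  (2B, 2-aligned)
18..20  -- tail padding (2B)
sizeof = 20, alignof = 4
— Block2 —
0..2  prio  (2B, 2-aligned)
2..4  refcount  (2B, 2-aligned)
4..5  lock  (1B, 1-aligned)
5..6  -- padding (1B)
6..8  cpu  (2B, 2-aligned)
8..9  rss  (1B, 1-aligned)
9..10  -- padding (1B)
10..12  uid  (2B, 2-aligned)
12..13  start_time  (1B, 1-aligned)
13..14  state  (1B, 1-aligned)
14..16  gid  (2B, 2-aligned)
16..20  pid  (4B, 4-aligned)
sizeof = 20, alignof = 4
20 − 20 = 0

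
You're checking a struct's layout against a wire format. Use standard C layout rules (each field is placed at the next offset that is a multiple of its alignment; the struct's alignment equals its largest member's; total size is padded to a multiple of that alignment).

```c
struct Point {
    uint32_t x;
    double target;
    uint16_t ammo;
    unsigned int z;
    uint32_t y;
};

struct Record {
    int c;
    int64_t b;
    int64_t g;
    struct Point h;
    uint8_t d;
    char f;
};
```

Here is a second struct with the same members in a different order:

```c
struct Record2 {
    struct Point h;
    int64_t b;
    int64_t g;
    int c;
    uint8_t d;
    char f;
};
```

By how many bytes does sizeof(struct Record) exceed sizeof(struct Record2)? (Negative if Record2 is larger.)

8

Point: @0: x [4B, align 4] → 4; +4 pad (align 8); @8: target [8B, align 8] → 16; @16: ammo [2B, align 2] → 18; +2 pad (align 4); @20: z [4B, align 4] → 24; @24: y [4B, align 4] → 28; +4 tail pad (align 8); size 32, align 8
@0: c [4B, align 4] → 4
+4 pad (align 8)
@8: b [8B, align 8] → 16
@16: g [8B, align 8] → 24
@24: h [32B, align 8] → 56
@56: d [1B, align 1] → 57
@57: f [1B, align 1] → 58
+6 tail pad (align 8)
size 64, align 8
— Record2 —
@0: h [32B, align 8] → 32
@32: b [8B, align 8] → 40
@40: g [8B, align 8] → 48
@48: c [4B, align 4] → 52
@52: d [1B, align 1] → 53
@53: f [1B, align 1] → 54
+2 tail pad (align 8)
size 56, align 8
64 − 56 = 8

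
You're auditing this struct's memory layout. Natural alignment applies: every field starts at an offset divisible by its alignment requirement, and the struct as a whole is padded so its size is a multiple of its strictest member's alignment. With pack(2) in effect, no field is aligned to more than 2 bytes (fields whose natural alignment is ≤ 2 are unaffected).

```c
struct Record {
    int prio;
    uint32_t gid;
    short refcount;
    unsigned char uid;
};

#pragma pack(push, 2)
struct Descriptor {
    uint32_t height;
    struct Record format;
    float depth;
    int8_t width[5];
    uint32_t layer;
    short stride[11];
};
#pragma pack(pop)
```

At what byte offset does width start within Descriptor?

20

Record: @0: prio [4B, align 4] → 4; @4: gid [4B, align 4] → 8; @8: refcount [2B, align 2] → 10; @10: uid [1B, align 1] → 11; +1 tail pad (align 4); size 12, align 4
@0: height [4B, align 2] → 4
@4: format [12B, align 2] → 16
@16: depth [4B, align 2] → 20
@20: width [5B, align 1] → 25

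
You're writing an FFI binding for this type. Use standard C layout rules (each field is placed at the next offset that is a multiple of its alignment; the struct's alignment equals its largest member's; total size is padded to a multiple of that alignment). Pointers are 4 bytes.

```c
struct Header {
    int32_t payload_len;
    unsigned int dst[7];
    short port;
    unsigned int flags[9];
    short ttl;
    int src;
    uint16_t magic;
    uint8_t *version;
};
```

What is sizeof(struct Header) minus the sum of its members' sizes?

@0: payload_len [4B, align 4] → 4
@4: dst [28B, align 4] → 32
@32: port [2B, align 2] → 34
+2 pad (align 4)
@36: flags [36B, align 4] → 72
@72: ttl [2B, align 2] → 74
+2 pad (align 4)
@76: src [4B, align 4] → 80
@80: magic [2B, align 2] → 82
+2 pad (align 4)
@84: version [4B, align 4] → 88
size 88, align 4
data bytes 82, size 88 → padding 6

6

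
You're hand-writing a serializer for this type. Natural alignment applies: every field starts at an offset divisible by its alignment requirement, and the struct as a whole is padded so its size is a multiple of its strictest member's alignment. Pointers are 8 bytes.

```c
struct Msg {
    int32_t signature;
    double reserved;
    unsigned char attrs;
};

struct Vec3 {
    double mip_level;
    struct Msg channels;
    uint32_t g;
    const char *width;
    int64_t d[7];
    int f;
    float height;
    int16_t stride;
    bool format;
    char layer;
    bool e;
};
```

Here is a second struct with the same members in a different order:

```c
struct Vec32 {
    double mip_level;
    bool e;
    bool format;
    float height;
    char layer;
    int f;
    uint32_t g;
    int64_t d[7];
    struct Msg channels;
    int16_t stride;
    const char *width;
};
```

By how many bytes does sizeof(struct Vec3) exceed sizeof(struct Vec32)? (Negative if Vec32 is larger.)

-8

Msg: @0: signature [4B, align 4] → 4; +4 pad (align 8); @8: reserved [8B, align 8] → 16; @16: attrs [1B, align 1] → 17; +7 tail pad (align 8); size 24, align 8
@0: mip_level [8B, align 8] → 8
@8: channels [24B, align 8] → 32
@32: g [4B, align 4] → 36
+4 pad (align 8)
@40: width [8B, align 8] → 48
@48: d [56B, align 8] → 104
@104: f [4B, align 4] → 108
@108: height [4B, align 4] → 112
@112: stride [2B, align 2] → 114
@114: format [1B, align 1] → 115
@115: layer [1B, align 1] → 116
@116: e [1B, align 1] → 117
+3 tail pad (align 8)
size 120, align 8
— Vec32 —
@0: mip_level [8B, align 8] → 8
@8: e [1B, align 1] → 9
@9: format [1B, align 1] → 10
+2 pad (align 4)
@12: height [4B, align 4] → 16
@16: layer [1B, align 1] → 17
+3 pad (align 4)
@20: f [4B, align 4] → 24
@24: g [4B, align 4] → 28
+4 pad (align 8)
@32: d [56B, align 8] → 88
@88: channels [24B, align 8] → 112
@112: stride [2B, align 2] → 114
+6 pad (align 8)
@120: width [8B, align 8] → 128
size 128, align 8
120 − 128 = -8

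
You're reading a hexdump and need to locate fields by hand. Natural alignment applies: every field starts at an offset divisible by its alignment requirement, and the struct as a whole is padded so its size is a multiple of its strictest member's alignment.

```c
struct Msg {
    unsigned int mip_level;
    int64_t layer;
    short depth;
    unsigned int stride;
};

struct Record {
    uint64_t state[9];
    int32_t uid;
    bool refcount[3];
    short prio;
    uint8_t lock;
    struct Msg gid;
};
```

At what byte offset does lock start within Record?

82

Msg: 0..4  mip_level  (4B, 4-aligned); 4..8  -- padding (4B); 8..16  layer  (8B, 8-aligned); 16..18  depth  (2B, 2-aligned); 18..20  -- padding (2B); 20..24  stride  (4B, 4-aligned); sizeof = 24, alignof = 8
0..72  state  (72B, 8-aligned)
72..76  uid  (4B, 4-aligned)
76..79  refcount  (3B, 1-aligned)
79..80  -- padding (1B)
80..82  prio  (2B, 2-aligned)
82..83  lock  (1B, 1-aligned)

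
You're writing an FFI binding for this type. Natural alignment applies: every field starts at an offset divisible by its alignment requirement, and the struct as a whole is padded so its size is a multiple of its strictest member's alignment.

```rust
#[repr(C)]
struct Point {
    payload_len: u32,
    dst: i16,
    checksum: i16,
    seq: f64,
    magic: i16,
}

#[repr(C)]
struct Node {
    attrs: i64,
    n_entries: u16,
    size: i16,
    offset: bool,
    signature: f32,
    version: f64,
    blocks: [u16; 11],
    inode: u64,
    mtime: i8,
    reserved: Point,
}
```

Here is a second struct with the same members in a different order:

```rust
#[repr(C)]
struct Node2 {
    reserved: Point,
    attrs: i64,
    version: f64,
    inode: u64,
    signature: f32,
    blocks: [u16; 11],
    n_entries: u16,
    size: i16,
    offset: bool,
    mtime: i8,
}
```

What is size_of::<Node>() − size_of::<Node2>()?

16

Point: @0: payload_len [4B, align 4] → 4; @4: dst [2B, align 2] → 6; @6: checksum [2B, align 2] → 8; @8: seq [8B, align 8] → 16; @16: magic [2B, align 2] → 18; +6 tail pad (align 8); size 24, align 8
@0: attrs [8B, align 8] → 8
@8: n_entries [2B, align 2] → 10
@10: size [2B, align 2] → 12
@12: offset [1B, align 1] → 13
+3 pad (align 4)
@16: signature [4B, align 4] → 20
+4 pad (align 8)
@24: version [8B, align 8] → 32
@32: blocks [22B, align 2] → 54
+2 pad (align 8)
@56: inode [8B, align 8] → 64
@64: mtime [1B, align 1] → 65
+7 pad (align 8)
@72: reserved [24B, align 8] → 96
size 96, align 8
— Node2 —
@0: reserved [24B, align 8] → 24
@24: attrs [8B, align 8] → 32
@32: version [8B, align 8] → 40
@40: inode [8B, align 8] → 48
@48: signature [4B, align 4] → 52
@52: blocks [22B, align 2] → 74
@74: n_entries [2B, align 2] → 76
@76: size [2B, align 2] → 78
@78: offset [1B, align 1] → 79
@79: mtime [1B, align 1] → 80
size 80, align 8
96 − 80 = 16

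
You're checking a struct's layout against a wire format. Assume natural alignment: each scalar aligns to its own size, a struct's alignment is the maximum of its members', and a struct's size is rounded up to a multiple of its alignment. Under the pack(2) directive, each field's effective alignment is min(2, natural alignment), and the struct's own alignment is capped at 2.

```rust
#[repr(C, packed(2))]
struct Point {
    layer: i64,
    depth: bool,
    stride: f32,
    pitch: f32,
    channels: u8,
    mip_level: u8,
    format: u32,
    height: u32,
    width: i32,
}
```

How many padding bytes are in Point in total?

1

layer at 0 (size 8, align 2) → ends 8
depth at 8 (size 1, align 1) → ends 9
pad 1 to align 2 for stride
stride at 10 (size 4, align 2) → ends 14
pitch at 14 (size 4, align 2) → ends 18
channels at 18 (size 1, align 1) → ends 19
mip_level at 19 (size 1, align 1) → ends 20
format at 20 (size 4, align 2) → ends 24
height at 24 (size 4, align 2) → ends 28
width at 28 (size 4, align 2) → ends 32
total 32 bytes, alignment 2
data bytes 31, size 32 → padding 1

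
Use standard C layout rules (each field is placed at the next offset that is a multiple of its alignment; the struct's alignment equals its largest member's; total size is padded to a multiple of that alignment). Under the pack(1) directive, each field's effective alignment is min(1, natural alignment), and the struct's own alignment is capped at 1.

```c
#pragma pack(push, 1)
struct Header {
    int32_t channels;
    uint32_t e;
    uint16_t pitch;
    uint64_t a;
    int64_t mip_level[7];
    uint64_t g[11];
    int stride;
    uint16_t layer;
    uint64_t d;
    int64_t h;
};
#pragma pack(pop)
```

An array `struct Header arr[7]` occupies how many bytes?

@0: channels [4B, align 1] → 4
@4: e [4B, align 1] → 8
@8: pitch [2B, align 1] → 10
@10: a [8B, align 1] → 18
@18: mip_level [56B, align 1] → 74
@74: g [88B, align 1] → 162
@162: stride [4B, align 1] → 166
@166: layer [2B, align 1] → 168
@168: d [8B, align 1] → 176
@176: h [8B, align 1] → 184
size 184, align 1
array of 7: 7 × 184 = 1288

1288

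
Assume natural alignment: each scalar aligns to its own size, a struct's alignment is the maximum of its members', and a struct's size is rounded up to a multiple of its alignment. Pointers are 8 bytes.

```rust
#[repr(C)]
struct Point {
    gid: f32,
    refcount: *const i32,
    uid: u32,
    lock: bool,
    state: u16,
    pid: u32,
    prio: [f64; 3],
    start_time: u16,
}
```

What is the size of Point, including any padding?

0..4  gid  (4B, 4-aligned)
4..8  -- padding (4B)
8..16  refcount  (8B, 8-aligned)
16..20  uid  (4B, 4-aligned)
20..21  lock  (1B, 1-aligned)
21..22  -- padding (1B)
22..24  state  (2B, 2-aligned)
24..28  pid  (4B, 4-aligned)
28..32  -- padding (4B)
32..56  prio  (24B, 8-aligned)
56..58  start_time  (2B, 2-aligned)
58..64  -- tail padding (6B)
sizeof = 64, alignof = 8

64 bytes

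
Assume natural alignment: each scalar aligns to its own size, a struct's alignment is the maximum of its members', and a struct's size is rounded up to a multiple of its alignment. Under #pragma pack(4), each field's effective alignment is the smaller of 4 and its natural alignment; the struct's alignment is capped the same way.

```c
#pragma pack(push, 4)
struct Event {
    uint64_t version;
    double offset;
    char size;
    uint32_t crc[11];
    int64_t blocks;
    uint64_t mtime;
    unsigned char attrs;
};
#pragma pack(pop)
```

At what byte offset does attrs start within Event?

80

@0: version [8B, align 4] → 8
@8: offset [8B, align 4] → 16
@16: size [1B, align 1] → 17
+3 pad (align 4)
@20: crc [44B, align 4] → 64
@64: blocks [8B, align 4] → 72
@72: mtime [8B, align 4] → 80
@80: attrs [1B, align 1] → 81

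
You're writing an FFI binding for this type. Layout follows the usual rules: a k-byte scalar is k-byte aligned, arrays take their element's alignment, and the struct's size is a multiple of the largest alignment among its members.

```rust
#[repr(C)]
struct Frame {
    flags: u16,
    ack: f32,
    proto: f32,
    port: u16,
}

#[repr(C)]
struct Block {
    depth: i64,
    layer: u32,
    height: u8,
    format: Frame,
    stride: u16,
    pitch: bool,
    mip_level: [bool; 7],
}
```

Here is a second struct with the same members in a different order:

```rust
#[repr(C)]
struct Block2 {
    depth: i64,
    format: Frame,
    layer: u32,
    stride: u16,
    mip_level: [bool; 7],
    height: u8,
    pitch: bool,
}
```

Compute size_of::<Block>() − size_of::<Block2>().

Frame: @0: flags [2B, align 2] → 2; +2 pad (align 4); @4: ack [4B, align 4] → 8; @8: proto [4B, align 4] → 12; @12: port [2B, align 2] → 14; +2 tail pad (align 4); size 16, align 4
@0: depth [8B, align 8] → 8
@8: layer [4B, align 4] → 12
@12: height [1B, align 1] → 13
+3 pad (align 4)
@16: format [16B, align 4] → 32
@32: stride [2B, align 2] → 34
@34: pitch [1B, align 1] → 35
@35: mip_level [7B, align 1] → 42
+6 tail pad (align 8)
size 48, align 8
— Block2 —
@0: depth [8B, align 8] → 8
@8: format [16B, align 4] → 24
@24: layer [4B, align 4] → 28
@28: stride [2B, align 2] → 30
@30: mip_level [7B, align 1] → 37
@37: height [1B, align 1] → 38
@38: pitch [1B, align 1] → 39
+1 tail pad (align 8)
size 40, align 8
48 − 40 = 8

8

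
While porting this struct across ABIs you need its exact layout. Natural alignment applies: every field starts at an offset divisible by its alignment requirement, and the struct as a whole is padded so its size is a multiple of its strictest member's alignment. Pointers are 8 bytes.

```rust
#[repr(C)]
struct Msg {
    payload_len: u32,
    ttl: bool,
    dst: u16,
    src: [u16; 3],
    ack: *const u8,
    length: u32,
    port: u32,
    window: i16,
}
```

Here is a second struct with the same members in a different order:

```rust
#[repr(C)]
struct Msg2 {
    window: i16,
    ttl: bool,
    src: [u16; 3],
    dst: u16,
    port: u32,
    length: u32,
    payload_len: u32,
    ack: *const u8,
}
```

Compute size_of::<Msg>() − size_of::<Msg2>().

8

payload_len at 0 (size 4, align 4) → ends 4
ttl at 4 (size 1, align 1) → ends 5
pad 1 to align 2 for dst
dst at 6 (size 2, align 2) → ends 8
src at 8 (size 6, align 2) → ends 14
pad 2 to align 8 for ack
ack at 16 (size 8, align 8) → ends 24
length at 24 (size 4, align 4) → ends 28
port at 28 (size 4, align 4) → ends 32
window at 32 (size 2, align 2) → ends 34
tail pad 6 to reach multiple of 8
total 40 bytes, alignment 8
— Msg2 —
window at 0 (size 2, align 2) → ends 2
ttl at 2 (size 1, align 1) → ends 3
pad 1 to align 2 for src
src at 4 (size 6, align 2) → ends 10
dst at 10 (size 2, align 2) → ends 12
port at 12 (size 4, align 4) → ends 16
length at 16 (size 4, align 4) → ends 20
payload_len at 20 (size 4, align 4) → ends 24
ack at 24 (size 8, align 8) → ends 32
total 32 bytes, alignment 8
40 − 32 = 8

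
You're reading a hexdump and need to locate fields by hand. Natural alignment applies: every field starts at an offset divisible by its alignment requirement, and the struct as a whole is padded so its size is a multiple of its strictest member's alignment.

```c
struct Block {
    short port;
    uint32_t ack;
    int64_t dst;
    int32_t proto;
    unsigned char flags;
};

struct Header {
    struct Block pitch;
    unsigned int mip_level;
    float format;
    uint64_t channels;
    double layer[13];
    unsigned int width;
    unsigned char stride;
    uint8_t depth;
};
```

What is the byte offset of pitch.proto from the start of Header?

Block: port at 0 (size 2, align 2) → ends 2; pad 2 to align 4 for ack; ack at 4 (size 4, align 4) → ends 8; dst at 8 (size 8, align 8) → ends 16; proto at 16 (size 4, align 4) → ends 20; flags at 20 (size 1, align 1) → ends 21; tail pad 3 to reach multiple of 8; total 24 bytes, alignment 8
pitch at 0 (size 24, align 8) → ends 24
within Block: proto at 16
0 + 16 = 16

16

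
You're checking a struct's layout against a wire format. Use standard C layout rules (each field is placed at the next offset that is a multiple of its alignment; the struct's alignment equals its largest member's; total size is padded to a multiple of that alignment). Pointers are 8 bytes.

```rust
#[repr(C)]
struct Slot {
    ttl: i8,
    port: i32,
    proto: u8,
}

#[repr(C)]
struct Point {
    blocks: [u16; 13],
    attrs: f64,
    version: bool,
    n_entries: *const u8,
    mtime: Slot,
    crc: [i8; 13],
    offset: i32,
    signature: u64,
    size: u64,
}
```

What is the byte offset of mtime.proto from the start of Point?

Slot: @0: ttl [1B, align 1] → 1; +3 pad (align 4); @4: port [4B, align 4] → 8; @8: proto [1B, align 1] → 9; +3 tail pad (align 4); size 12, align 4
@0: blocks [26B, align 2] → 26
+6 pad (align 8)
@32: attrs [8B, align 8] → 40
@40: version [1B, align 1] → 41
+7 pad (align 8)
@48: n_entries [8B, align 8] → 56
@56: mtime [12B, align 4] → 68
within Slot: proto at 8
56 + 8 = 64

64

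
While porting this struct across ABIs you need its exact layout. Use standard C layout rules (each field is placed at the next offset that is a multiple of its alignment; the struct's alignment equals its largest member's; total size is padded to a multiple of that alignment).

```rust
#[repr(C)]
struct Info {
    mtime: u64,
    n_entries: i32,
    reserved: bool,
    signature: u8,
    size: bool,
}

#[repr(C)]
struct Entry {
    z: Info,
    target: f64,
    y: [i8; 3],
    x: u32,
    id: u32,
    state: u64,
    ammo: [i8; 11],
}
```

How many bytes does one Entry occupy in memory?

Info: mtime at 0 (size 8, align 8) → ends 8; n_entries at 8 (size 4, align 4) → ends 12; reserved at 12 (size 1, align 1) → ends 13; signature at 13 (size 1, align 1) → ends 14; size at 14 (size 1, align 1) → ends 15; tail pad 1 to reach multiple of 8; total 16 bytes, alignment 8
z at 0 (size 16, align 8) → ends 16
target at 16 (size 8, align 8) → ends 24
y at 24 (size 3, align 1) → ends 27
pad 1 to align 4 for x
x at 28 (size 4, align 4) → ends 32
id at 32 (size 4, align 4) → ends 36
pad 4 to align 8 for state
state at 40 (size 8, align 8) → ends 48
ammo at 48 (size 11, align 1) → ends 59
tail pad 5 to reach multiple of 8
total 64 bytes, alignment 8

64 bytes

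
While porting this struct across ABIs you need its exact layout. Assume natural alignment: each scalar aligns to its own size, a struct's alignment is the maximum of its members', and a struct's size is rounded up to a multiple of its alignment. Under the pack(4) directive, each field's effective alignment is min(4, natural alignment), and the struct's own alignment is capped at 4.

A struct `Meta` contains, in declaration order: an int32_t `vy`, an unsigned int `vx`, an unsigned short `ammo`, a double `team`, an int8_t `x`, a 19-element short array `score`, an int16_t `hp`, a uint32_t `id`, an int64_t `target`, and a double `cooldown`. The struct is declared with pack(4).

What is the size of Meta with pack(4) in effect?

84

vy at 0 (size 4, align 4) → ends 4
vx at 4 (size 4, align 4) → ends 8
ammo at 8 (size 2, align 2) → ends 10
pad 2 to align 4 for team
team at 12 (size 8, align 4) → ends 20
x at 20 (size 1, align 1) → ends 21
pad 1 to align 2 for score
score at 22 (size 38, align 2) → ends 60
hp at 60 (size 2, align 2) → ends 62
pad 2 to align 4 for id
id at 64 (size 4, align 4) → ends 68
target at 68 (size 8, align 4) → ends 76
cooldown at 76 (size 8, align 4) → ends 84
total 84 bytes, alignment 4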